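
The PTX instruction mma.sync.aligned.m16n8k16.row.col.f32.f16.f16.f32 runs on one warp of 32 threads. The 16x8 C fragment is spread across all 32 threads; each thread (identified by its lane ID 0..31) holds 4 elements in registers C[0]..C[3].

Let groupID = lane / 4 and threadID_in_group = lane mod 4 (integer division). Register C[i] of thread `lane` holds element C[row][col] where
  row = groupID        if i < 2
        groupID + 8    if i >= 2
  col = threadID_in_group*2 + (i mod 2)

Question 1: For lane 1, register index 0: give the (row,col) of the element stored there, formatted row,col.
0,2

lane 1: g=0 (1/4), t=1 (1%4)
i=0: r=0+0=0, c=1*2+0=2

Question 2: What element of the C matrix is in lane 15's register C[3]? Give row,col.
11,7

lane 15⇒15/4=3, 15 mod 4=3
i=3  r:3+8⇒11  c:2·3+1⇒7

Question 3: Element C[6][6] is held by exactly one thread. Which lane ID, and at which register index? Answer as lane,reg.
27,0

r=6⇒gr=6,Rb=0  c=6⇒th=3,odd=0
L=6*4+3=27  i=0*2+0=0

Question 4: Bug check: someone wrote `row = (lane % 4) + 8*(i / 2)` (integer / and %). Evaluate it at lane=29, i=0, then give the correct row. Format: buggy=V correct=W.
buggy=1 correct=7

`(lane % 4) + 8*(i / 2)`[29,0]->1
lane 29: g=7 (29/4), t=1 (29%4)
i=0: r=7+0=7, c=1*2+0=2
row: 1 vs 7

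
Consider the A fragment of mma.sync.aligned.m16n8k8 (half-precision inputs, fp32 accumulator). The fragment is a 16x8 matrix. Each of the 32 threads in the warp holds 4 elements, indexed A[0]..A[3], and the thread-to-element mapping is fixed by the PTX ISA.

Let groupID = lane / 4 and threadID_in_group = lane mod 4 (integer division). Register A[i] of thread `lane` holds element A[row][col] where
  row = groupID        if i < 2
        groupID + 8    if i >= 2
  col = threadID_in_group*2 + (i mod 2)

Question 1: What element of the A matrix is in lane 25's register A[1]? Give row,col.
6,3

lane 25->25/4=6, 25 mod 4=1
i=1  r:6+0->6  c:2·1+1->3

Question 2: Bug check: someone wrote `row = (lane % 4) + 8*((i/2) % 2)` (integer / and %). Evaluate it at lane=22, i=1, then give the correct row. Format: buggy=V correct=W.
buggy=2 correct=5

`(lane % 4) + 8*((i/2) % 2)`[22,1]=>2
lane 22=>22/4=5, 22 mod 4=2
i=1  r:5+0=>5  c:2·2+1=>5
row: 2 vs 5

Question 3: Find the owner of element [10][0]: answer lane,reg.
8,2

r=10->g=2,rb=1  c=0->t=0,b0=0
L=2*4+0=8  i=1*2+0=2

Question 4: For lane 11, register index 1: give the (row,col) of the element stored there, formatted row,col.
2,7

lane 11: gid=2 (11/4), tid=3 (11%4)
i=1: r=2+0=2, c=3*2+1=7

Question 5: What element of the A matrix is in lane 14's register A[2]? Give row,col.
L=14=>grp=14>>2=3, tig=14&3=2
[2]=>row 3+8=11  col 2·2+0=4

11,4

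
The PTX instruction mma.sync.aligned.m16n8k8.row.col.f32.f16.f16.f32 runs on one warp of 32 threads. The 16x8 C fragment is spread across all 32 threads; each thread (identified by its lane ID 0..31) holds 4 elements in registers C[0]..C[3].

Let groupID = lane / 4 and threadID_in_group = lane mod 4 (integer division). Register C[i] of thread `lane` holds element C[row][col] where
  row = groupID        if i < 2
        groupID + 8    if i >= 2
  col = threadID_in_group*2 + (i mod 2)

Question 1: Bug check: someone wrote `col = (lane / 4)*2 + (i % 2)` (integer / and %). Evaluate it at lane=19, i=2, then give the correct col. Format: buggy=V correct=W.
`(lane / 4)*2 + (i % 2)`[19,2]->8
lane 19->19/4=4, 19 mod 4=3
i=2  r:4+8->12  c:2·3+0->6
col: 8 vs 6

buggy=8 correct=6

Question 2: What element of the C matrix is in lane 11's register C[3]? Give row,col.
L=11⇒gr=11>>2=2, th=11&3=3
[3]⇒row 2+8=10  col 3·2+1=7

10,7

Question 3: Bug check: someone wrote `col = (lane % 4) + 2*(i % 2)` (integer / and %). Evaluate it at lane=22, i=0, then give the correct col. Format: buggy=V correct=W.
`(lane % 4) + 2*(i % 2)`[22,0]->2
22: gid=5,tid=2
[0] (5+0,2*2+0) = (5,4)
col: 2 vs 4

buggy=2 correct=4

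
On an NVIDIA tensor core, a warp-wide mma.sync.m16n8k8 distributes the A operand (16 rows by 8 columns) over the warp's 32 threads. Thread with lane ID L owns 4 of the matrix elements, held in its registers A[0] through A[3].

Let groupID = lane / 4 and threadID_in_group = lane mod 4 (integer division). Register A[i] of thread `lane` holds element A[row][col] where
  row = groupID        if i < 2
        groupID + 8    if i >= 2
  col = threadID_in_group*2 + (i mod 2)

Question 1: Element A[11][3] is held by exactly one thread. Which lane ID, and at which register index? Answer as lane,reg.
r: 11->gid=3,r8=1  c: 3->tid=1,i&1=1
L=3*4+1=13  i=1*2+1=3

13,3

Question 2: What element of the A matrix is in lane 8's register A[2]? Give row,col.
8: g=2,t=0
[2] (2+8,0*2+0) = (10,0)

10,0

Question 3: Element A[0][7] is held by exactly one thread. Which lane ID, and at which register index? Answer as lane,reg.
3,1

r=0⇒gr=0,Rb=0  c=7⇒th=3,odd=1
L=0*4+3=3  i=0*2+1=1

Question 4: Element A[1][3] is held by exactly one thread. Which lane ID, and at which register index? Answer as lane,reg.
r=1⇒gr=1,Rb=0  c=3⇒th=1,odd=1
L=1*4+1=5  i=0*2+1=1

5,1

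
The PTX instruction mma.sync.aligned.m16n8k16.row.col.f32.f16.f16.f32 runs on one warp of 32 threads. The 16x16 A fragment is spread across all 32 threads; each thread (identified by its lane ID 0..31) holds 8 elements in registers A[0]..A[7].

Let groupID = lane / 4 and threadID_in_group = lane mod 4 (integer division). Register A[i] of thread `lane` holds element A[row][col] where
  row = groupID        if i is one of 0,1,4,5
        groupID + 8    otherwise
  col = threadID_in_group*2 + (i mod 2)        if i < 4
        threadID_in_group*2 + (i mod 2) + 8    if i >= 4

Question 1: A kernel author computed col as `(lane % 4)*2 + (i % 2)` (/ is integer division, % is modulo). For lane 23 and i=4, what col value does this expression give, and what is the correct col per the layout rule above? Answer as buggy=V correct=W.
`(lane % 4)*2 + (i % 2)`[23,4]->6
lane 23: g=5 (23/4), t=3 (23%4)
i=4: r=5+0=5, c=3*2+0+8=14
col: 6 vs 14

buggy=6 correct=14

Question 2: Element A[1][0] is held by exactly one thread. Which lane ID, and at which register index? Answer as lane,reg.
r:1=>grp=1,rB=0  c:0=>cB=0,tig=0,lo=0
L=1*4+0=4  i=0*4+0*2+0=0

4,0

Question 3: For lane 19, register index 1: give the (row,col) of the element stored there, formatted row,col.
4,7

19: grp=4,tig=3
[1] (4+0,3*2+1+0) = (4,7)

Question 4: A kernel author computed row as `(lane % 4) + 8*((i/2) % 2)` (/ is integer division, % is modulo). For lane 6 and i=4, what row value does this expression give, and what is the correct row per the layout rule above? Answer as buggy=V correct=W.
`(lane % 4) + 8*((i/2) % 2)`[6,4]→2
6: G=1,T=2
[4] (1+0,2*2+0+8) = (1,12)
row: 2 vs 1

buggy=2 correct=1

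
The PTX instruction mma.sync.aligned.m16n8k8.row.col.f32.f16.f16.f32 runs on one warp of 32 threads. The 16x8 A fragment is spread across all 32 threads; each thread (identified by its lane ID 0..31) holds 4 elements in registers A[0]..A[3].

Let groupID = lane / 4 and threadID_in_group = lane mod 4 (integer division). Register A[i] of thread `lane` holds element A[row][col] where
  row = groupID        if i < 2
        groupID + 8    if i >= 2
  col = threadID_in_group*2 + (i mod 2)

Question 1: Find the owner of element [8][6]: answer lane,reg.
3,2

r:8=>grp=0,rB=1  c:6=>tig=3,lo=0
L=0*4+3=3  i=1*2+0=2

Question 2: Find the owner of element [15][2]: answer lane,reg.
29,2

r=15->g=7,rb=1  c=2->t=1,b0=0
L=7*4+1=29  i=1*2+0=2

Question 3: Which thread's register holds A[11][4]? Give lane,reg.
14,2

r=11⇒gr=3,Rb=1  c=4⇒th=2,odd=0
L=3*4+2=14  i=1*2+0=2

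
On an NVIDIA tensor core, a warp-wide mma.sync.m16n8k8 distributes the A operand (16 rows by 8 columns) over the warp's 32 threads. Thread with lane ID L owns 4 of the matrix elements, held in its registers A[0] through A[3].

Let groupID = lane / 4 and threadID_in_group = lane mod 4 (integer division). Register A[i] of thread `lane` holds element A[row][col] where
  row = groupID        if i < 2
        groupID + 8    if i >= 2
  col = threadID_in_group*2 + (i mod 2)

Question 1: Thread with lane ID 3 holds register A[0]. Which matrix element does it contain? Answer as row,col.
0,6

lane 3->3/4=0, 3 mod 4=3
i=0  r:0+0->0  c:2·3+0->6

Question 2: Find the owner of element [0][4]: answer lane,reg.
r: 0->gid=0,r8=0  c: 4->tid=2,i&1=0
L=0*4+2=2  i=0*2+0=0

2,0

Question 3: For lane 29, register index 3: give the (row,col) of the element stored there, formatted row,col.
15,3

L=29=>grp=29>>2=7, tig=29&3=1
[3]=>row 7+8=15  col 1·2+1=3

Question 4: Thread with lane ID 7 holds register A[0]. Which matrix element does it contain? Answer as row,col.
7: gid=1,tid=3
[0] (1+0,3*2+0) = (1,6)

1,6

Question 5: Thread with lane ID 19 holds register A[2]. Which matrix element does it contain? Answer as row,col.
lane 19: gr=4 (19/4), th=3 (19%4)
i=2: r=4+8=12, c=3*2+0=6

12,6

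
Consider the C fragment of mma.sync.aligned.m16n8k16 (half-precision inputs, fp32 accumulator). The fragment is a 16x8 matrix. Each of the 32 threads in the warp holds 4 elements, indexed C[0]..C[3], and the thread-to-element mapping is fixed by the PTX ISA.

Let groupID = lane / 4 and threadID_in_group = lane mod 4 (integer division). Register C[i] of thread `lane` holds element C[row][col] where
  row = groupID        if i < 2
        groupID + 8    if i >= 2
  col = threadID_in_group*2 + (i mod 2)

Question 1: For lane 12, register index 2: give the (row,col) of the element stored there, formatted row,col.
11,0

lane 12=>12/4=3, 12 mod 4=0
i=2  r:3+8=>11  c:2·0+0=>0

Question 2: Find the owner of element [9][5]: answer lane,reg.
6,3

r:9=>grp=1,rB=1  c:5=>tig=2,lo=1
L=1*4+2=6  i=1*2+1=3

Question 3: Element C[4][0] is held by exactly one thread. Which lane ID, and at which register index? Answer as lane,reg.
r=4⇒gr=4,Rb=0  c=0⇒th=0,odd=0
L=4*4+0=16  i=0*2+0=0

16,0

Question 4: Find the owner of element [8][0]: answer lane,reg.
r=8→G=0,rhi=1  c=0→T=0,p=0
L=0*4+0=0  i=1*2+0=2

0,2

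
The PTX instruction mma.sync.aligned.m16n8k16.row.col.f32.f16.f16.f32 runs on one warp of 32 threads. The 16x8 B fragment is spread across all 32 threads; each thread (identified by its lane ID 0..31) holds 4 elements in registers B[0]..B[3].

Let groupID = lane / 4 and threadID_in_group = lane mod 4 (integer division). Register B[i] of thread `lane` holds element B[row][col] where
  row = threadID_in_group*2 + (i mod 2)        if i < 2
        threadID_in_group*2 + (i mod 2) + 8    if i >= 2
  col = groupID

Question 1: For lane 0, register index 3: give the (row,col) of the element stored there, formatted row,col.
9,0

lane 0->0/4=0, 0 mod 4=0
i=3  r:2·0+1+8->9  c:0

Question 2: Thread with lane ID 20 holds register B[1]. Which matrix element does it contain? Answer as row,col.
lane 20: gid=5 (20/4), tid=0 (20%4)
i=1: r=0*2+1+0=1, c=gid=5

1,5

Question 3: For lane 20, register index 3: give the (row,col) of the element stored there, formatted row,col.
lane 20->20/4=5, 20 mod 4=0
i=3  r:2·0+1+8->9  c:5

9,5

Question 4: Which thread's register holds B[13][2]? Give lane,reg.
c=2→G=2  r=13→rhi=1,T=2,p=1
L=2*4+2=10  i=1*2+1=3

10,3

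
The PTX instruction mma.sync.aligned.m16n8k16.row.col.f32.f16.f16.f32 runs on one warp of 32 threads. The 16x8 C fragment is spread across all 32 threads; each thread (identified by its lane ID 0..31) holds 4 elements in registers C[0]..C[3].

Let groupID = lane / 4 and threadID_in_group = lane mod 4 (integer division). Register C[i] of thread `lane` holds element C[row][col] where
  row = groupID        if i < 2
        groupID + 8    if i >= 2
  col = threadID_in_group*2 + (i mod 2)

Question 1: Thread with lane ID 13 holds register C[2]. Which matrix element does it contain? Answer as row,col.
11,2

lane 13⇒13/4=3, 13 mod 4=1
i=2  r:3+8⇒11  c:2·1+0⇒2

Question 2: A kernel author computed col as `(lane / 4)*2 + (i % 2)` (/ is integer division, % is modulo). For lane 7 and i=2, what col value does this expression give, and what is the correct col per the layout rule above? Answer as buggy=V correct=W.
buggy=2 correct=6

`(lane / 4)*2 + (i % 2)`[7,2]→2
lane 7→7/4=1, 7 mod 4=3
i=2  r:1+8→9  c:2·3+0→6
col: 2 vs 6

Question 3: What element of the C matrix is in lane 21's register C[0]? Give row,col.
21: gr=5,th=1
[0] (5+0,1*2+0) = (5,2)

5,2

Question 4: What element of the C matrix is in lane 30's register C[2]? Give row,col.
30: g=7,t=2
[2] (7+8,2*2+0) = (15,4)

15,4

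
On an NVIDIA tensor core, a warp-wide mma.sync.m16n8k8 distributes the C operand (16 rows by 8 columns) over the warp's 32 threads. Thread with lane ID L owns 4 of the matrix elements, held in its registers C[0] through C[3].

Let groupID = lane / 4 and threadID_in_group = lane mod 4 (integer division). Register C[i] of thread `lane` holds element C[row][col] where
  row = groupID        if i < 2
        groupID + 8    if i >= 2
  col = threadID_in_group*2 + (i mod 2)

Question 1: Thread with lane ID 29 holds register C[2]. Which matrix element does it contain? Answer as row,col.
15,2

lane 29: G=7 (29/4), T=1 (29%4)
i=2: r=7+8=15, c=1*2+0=2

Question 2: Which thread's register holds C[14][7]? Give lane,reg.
r:14=>grp=6,rB=1  c:7=>tig=3,lo=1
L=6*4+3=27  i=1*2+1=3

27,3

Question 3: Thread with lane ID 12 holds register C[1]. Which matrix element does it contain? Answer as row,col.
3,1

lane 12: grp=3 (12/4), tig=0 (12%4)
i=1: r=3+0=3, c=0*2+1=1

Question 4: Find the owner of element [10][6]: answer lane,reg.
r=10→G=2,rhi=1  c=6→T=3,p=0
L=2*4+3=11  i=1*2+0=2

11,2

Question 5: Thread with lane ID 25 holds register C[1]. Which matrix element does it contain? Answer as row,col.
lane 25->25/4=6, 25 mod 4=1
i=1  r:6+0->6  c:2·1+1->3

6,3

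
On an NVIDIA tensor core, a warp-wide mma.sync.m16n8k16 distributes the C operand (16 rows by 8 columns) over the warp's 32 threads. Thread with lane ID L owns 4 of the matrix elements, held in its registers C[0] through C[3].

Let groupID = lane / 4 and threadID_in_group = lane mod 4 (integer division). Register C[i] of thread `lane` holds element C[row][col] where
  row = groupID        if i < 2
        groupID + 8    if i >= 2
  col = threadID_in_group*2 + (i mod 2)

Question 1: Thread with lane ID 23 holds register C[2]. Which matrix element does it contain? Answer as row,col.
23: g=5,t=3
[2] (5+8,3*2+0) = (13,6)

13,6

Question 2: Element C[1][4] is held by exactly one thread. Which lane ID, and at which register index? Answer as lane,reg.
6,0

r=1→G=1,rhi=0  c=4→T=2,p=0
L=1*4+2=6  i=0*2+0=0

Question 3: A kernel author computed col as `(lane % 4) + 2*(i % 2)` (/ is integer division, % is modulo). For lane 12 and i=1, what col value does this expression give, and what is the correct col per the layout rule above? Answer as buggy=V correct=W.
`(lane % 4) + 2*(i % 2)`[12,1]→2
12: G=3,T=0
[1] (3+0,0*2+1) = (3,1)
col: 2 vs 1

buggy=2 correct=1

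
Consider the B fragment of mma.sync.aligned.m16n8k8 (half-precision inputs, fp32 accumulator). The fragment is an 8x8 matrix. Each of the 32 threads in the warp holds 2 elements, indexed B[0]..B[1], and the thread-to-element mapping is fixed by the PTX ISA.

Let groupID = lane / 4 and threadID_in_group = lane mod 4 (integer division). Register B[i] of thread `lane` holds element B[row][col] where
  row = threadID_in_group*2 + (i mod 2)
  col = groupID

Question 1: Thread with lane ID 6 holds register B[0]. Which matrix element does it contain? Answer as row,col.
lane 6: grp=1 (6/4), tig=2 (6%4)
i=0: r=2*2+0=4, c=grp=1

4,1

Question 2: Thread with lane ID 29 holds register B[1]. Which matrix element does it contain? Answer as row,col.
3,7

lane 29=>29/4=7, 29 mod 4=1
i=1  r:2·1+1=>3  c:7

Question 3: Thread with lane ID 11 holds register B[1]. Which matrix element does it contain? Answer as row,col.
lane 11: G=2 (11/4), T=3 (11%4)
i=1: r=3*2+1=7, c=G=2

7,2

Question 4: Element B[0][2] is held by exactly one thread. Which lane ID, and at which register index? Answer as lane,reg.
8,0

c=2→G=2  r=0→T=0,p=0
L=2*4+0=8  i=0=0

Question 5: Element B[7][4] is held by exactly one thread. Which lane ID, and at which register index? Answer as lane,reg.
19,1

c=4⇒gr=4  r=7⇒th=3,odd=1
L=4*4+3=19  i=1=1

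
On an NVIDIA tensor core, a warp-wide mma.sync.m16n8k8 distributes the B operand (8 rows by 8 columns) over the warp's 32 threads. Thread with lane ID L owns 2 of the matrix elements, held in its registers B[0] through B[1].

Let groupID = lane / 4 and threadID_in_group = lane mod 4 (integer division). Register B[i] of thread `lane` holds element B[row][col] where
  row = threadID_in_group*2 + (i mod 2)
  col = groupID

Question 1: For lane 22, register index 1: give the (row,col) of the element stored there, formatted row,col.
5,5

L=22⇒gr=22>>2=5, th=22&3=2
[1]⇒row 2·2+1=5  col gr=5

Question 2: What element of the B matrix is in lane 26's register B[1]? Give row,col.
5,6

lane 26=>26/4=6, 26 mod 4=2
i=1  r:2·2+1=>5  c:6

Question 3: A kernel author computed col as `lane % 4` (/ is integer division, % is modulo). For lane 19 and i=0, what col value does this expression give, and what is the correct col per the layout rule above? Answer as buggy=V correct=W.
buggy=3 correct=4

`lane % 4`[19,0]=>3
lane 19=>19/4=4, 19 mod 4=3
i=0  r:2·3+0=>6  c:4
col: 3 vs 4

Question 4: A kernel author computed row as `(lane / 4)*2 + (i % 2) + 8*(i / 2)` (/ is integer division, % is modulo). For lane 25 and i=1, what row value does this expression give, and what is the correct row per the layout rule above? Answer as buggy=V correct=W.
`(lane / 4)*2 + (i % 2) + 8*(i / 2)`[25,1]=>13
lane 25=>25/4=6, 25 mod 4=1
i=1  r:2·1+1=>3  c:6
row: 13 vs 3

buggy=13 correct=3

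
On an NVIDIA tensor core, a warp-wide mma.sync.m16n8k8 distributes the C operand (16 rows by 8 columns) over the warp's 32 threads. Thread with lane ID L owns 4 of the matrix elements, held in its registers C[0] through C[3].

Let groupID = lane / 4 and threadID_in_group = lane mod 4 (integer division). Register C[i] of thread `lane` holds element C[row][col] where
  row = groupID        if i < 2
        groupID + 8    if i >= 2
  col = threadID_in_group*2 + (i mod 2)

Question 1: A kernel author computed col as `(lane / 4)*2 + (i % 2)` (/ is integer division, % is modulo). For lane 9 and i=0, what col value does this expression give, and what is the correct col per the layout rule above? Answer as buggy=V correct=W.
buggy=4 correct=2

`(lane / 4)*2 + (i % 2)`[9,0]->4
9: gid=2,tid=1
[0] (2+0,1*2+0) = (2,2)
col: 4 vs 2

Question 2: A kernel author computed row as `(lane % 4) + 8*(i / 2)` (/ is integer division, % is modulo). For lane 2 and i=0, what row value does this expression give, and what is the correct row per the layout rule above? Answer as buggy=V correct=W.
`(lane % 4) + 8*(i / 2)`[2,0]=>2
lane 2=>2/4=0, 2 mod 4=2
i=0  r:0+0=>0  c:2·2+0=>4
row: 2 vs 0

buggy=2 correct=0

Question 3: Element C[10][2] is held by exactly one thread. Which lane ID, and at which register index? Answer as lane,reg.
9,2

r=10⇒gr=2,Rb=1  c=2⇒th=1,odd=0
L=2*4+1=9  i=1*2+0=2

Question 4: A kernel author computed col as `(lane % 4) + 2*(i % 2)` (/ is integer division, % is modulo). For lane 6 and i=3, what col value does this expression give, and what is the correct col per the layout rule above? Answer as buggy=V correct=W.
`(lane % 4) + 2*(i % 2)`[6,3]⇒4
lane 6⇒6/4=1, 6 mod 4=2
i=3  r:1+8⇒9  c:2·2+1⇒5
col: 4 vs 5

buggy=4 correct=5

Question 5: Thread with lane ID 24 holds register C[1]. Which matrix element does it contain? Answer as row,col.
lane 24: gr=6 (24/4), th=0 (24%4)
i=1: r=6+0=6, c=0*2+1=1

6,1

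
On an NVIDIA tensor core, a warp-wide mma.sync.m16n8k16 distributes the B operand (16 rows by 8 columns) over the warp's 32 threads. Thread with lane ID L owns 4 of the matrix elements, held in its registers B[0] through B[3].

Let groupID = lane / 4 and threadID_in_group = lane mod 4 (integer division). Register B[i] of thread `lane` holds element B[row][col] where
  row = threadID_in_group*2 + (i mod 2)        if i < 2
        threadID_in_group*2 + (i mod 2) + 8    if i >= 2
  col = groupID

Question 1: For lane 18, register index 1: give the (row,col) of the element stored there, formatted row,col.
lane 18⇒18/4=4, 18 mod 4=2
i=1  r:2·2+1+0⇒5  c:4

5,4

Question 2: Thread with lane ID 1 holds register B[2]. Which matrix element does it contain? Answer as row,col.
lane 1->1/4=0, 1 mod 4=1
i=2  r:2·1+0+8->10  c:0

10,0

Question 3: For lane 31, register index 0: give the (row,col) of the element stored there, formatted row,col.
6,7

lane 31: gid=7 (31/4), tid=3 (31%4)
i=0: r=3*2+0+0=6, c=gid=7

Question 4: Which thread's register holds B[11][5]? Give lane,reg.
21,3

c=5⇒gr=5  r=11⇒Rb=1,th=1,odd=1
L=5*4+1=21  i=1*2+1=3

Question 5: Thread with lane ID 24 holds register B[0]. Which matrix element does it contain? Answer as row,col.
24: gid=6,tid=0
[0] (0*2+0+0,6) = (0,6)

0,6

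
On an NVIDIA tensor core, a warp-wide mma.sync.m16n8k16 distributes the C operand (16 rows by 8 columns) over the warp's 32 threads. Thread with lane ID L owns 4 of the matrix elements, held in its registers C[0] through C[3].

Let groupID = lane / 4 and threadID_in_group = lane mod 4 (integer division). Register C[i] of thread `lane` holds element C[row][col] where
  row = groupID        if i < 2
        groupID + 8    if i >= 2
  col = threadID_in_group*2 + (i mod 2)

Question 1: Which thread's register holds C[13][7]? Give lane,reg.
23,3

r: 13->gid=5,r8=1  c: 7->tid=3,i&1=1
L=5*4+3=23  i=1*2+1=3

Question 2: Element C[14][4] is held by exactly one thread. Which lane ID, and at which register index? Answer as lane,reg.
26,2

r:14=>grp=6,rB=1  c:4=>tig=2,lo=0
L=6*4+2=26  i=1*2+0=2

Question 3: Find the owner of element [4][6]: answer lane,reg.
r=4→G=4,rhi=0  c=6→T=3,p=0
L=4*4+3=19  i=0*2+0=0

19,0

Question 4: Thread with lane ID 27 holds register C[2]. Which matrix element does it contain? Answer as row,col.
lane 27: g=6 (27/4), t=3 (27%4)
i=2: r=6+8=14, c=3*2+0=6

14,6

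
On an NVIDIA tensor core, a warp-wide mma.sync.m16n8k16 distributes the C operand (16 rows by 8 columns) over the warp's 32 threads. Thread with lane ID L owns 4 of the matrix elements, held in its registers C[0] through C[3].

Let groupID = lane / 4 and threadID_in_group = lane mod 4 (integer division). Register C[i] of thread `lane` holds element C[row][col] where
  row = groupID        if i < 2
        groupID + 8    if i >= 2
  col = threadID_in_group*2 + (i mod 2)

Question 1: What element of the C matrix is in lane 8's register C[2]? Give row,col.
10,0

L=8⇒gr=8>>2=2, th=8&3=0
[2]⇒row 2+8=10  col 0·2+0=0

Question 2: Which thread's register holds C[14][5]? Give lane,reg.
r=14→G=6,rhi=1  c=5→T=2,p=1
L=6*4+2=26  i=1*2+1=3

26,3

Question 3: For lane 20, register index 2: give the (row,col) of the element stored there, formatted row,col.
13,0

lane 20: gr=5 (20/4), th=0 (20%4)
i=2: r=5+8=13, c=0*2+0=0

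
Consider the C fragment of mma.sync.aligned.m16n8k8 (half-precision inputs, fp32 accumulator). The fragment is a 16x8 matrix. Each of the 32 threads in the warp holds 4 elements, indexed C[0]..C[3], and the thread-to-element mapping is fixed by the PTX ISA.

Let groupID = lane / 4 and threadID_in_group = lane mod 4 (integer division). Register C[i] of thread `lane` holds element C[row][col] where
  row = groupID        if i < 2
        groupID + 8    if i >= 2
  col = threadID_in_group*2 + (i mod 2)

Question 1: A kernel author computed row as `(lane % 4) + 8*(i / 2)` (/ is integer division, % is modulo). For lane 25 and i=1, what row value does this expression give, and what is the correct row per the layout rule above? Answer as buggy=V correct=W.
buggy=1 correct=6

`(lane % 4) + 8*(i / 2)`[25,1]->1
25: g=6,t=1
[1] (6+0,1*2+1) = (6,3)
row: 1 vs 6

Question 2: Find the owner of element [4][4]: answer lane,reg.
r=4→G=4,rhi=0  c=4→T=2,p=0
L=4*4+2=18  i=0*2+0=0

18,0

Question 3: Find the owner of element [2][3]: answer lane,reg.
9,1

r: 2->gid=2,r8=0  c: 3->tid=1,i&1=1
L=2*4+1=9  i=0*2+1=1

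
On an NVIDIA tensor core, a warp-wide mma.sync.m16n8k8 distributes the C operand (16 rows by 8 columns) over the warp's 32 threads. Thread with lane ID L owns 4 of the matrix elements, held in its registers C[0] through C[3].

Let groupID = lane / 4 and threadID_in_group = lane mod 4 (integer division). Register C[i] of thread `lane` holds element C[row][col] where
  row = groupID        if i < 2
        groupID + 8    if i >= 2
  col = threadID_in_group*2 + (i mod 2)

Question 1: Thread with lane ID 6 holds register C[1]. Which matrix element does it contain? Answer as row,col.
L=6=>grp=6>>2=1, tig=6&3=2
[1]=>row 1+0=1  col 2·2+1=5

1,5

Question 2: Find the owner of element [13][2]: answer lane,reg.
21,2

r=13→G=5,rhi=1  c=2→T=1,p=0
L=5*4+1=21  i=1*2+0=2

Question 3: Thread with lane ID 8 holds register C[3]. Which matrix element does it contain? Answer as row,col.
10,1

lane 8⇒8/4=2, 8 mod 4=0
i=3  r:2+8⇒10  c:2·0+1⇒1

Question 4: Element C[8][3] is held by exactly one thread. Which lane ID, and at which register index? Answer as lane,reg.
1,3

r:8=>grp=0,rB=1  c:3=>tig=1,lo=1
L=0*4+1=1  i=1*2+1=3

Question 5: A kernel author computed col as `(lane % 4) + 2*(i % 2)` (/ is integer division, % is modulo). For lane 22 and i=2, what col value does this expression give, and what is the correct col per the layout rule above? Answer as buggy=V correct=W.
buggy=2 correct=4

`(lane % 4) + 2*(i % 2)`[22,2]=>2
lane 22=>22/4=5, 22 mod 4=2
i=2  r:5+8=>13  c:2·2+0=>4
col: 2 vs 4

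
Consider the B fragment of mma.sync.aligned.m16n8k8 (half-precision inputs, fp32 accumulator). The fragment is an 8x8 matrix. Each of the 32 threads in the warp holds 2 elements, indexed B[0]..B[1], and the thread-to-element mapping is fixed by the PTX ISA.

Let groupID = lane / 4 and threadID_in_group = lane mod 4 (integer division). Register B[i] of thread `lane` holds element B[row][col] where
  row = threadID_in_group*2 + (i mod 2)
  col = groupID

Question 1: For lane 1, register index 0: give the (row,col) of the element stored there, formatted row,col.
1: g=0,t=1
[0] (1*2+0,0) = (2,0)

2,0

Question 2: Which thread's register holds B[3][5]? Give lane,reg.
c=5⇒gr=5  r=3⇒th=1,odd=1
L=5*4+1=21  i=1=1

21,1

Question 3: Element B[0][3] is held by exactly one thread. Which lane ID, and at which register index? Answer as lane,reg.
c=3→G=3  r=0→T=0,p=0
L=3*4+0=12  i=0=0

12,0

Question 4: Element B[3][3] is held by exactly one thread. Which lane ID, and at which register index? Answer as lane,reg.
c=3→G=3  r=3→T=1,p=1
L=3*4+1=13  i=1=1

13,1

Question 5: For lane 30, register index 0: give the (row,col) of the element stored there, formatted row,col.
lane 30⇒30/4=7, 30 mod 4=2
i=0  r:2·2+0⇒4  c:7

4,7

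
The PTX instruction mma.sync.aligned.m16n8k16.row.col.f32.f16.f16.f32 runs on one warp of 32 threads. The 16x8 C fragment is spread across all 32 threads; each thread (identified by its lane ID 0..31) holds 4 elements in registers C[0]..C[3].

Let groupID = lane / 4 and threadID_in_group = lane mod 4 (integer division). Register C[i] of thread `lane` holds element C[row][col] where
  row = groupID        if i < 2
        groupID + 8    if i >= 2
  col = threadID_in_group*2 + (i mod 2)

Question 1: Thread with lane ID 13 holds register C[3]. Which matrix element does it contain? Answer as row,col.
lane 13: grp=3 (13/4), tig=1 (13%4)
i=3: r=3+8=11, c=1*2+1=3

11,3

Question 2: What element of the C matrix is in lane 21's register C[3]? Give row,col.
13,3

21: grp=5,tig=1
[3] (5+8,1*2+1) = (13,3)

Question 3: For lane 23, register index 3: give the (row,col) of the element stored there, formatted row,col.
lane 23=>23/4=5, 23 mod 4=3
i=3  r:5+8=>13  c:2·3+1=>7

13,7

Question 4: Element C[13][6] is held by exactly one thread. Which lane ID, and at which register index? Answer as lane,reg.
r=13->g=5,rb=1  c=6->t=3,b0=0
L=5*4+3=23  i=1*2+0=2

23,2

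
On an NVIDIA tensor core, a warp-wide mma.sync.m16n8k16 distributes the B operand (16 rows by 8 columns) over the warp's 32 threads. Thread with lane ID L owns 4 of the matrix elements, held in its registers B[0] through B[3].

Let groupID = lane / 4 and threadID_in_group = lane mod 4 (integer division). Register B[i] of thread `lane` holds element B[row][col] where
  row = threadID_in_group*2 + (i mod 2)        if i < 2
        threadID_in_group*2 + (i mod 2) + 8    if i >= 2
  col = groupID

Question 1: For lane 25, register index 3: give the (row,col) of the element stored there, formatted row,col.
11,6

L=25->gid=25>>2=6, tid=25&3=1
[3]->row 1·2+1+8=11  col gid=6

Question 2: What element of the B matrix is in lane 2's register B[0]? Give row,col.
4,0

L=2->gid=2>>2=0, tid=2&3=2
[0]->row 2·2+0+0=4  col gid=0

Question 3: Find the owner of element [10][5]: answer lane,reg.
21,2

c=5→G=5  r=10→rhi=1,T=1,p=0
L=5*4+1=21  i=1*2+0=2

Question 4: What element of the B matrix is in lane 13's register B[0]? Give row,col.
L=13⇒gr=13>>2=3, th=13&3=1
[0]⇒row 1·2+0+0=2  col gr=3

2,3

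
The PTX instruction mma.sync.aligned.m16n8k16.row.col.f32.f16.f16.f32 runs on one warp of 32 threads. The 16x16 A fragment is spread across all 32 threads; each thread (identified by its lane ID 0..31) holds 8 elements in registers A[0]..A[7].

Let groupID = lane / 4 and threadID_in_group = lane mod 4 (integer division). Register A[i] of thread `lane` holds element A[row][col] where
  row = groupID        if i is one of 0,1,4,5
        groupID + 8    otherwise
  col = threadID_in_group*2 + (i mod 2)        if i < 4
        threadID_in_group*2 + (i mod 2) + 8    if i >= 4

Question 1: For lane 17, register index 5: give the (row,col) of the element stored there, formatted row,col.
4,11

L=17->g=17>>2=4, t=17&3=1
[5]->row 4+0=4  col 1·2+1+8=11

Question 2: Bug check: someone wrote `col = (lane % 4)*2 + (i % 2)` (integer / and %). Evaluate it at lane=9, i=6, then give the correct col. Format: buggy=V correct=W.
`(lane % 4)*2 + (i % 2)`[9,6]⇒2
lane 9: gr=2 (9/4), th=1 (9%4)
i=6: r=2+8=10, c=1*2+0+8=10
col: 2 vs 10

buggy=2 correct=10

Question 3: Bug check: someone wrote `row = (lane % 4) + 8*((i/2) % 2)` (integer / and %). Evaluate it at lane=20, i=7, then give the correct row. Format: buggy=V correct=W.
`(lane % 4) + 8*((i/2) % 2)`[20,7]->8
L=20->gid=20>>2=5, tid=20&3=0
[7]->row 5+8=13  col 0·2+1+8=9
row: 8 vs 13

buggy=8 correct=13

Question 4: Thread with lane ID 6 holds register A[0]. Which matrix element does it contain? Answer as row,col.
lane 6: g=1 (6/4), t=2 (6%4)
i=0: r=1+0=1, c=2*2+0+0=4

1,4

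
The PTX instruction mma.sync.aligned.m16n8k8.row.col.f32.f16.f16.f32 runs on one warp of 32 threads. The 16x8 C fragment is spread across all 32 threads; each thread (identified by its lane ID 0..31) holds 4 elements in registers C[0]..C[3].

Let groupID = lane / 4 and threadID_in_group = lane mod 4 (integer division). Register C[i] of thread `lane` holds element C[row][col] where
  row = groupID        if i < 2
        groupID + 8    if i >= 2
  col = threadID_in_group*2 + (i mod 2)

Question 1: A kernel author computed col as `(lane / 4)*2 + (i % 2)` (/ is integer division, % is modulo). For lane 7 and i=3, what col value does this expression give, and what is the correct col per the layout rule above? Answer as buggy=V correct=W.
buggy=3 correct=7

`(lane / 4)*2 + (i % 2)`[7,3]→3
L=7→G=7>>2=1, T=7&3=3
[3]→row 1+8=9  col 3·2+1=7
col: 3 vs 7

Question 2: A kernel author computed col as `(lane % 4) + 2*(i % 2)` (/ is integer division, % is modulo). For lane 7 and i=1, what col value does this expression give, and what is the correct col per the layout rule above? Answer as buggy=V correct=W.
buggy=5 correct=7

`(lane % 4) + 2*(i % 2)`[7,1]->5
7: gid=1,tid=3
[1] (1+0,3*2+1) = (1,7)
col: 5 vs 7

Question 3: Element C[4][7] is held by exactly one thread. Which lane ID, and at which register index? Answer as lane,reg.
r=4->g=4,rb=0  c=7->t=3,b0=1
L=4*4+3=19  i=0*2+1=1

19,1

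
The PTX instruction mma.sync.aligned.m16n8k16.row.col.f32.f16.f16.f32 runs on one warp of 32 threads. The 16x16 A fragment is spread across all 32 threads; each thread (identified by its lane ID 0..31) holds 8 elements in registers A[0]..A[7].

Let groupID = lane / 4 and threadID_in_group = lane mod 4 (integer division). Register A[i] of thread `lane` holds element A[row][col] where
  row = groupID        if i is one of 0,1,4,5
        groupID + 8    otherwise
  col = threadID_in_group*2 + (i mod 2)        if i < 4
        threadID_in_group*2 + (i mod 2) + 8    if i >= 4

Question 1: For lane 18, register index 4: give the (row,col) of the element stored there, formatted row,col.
4,12

L=18->g=18>>2=4, t=18&3=2
[4]->row 4+0=4  col 2·2+0+8=12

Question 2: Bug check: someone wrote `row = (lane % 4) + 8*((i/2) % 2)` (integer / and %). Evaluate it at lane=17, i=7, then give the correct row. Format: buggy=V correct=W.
buggy=9 correct=12

`(lane % 4) + 8*((i/2) % 2)`[17,7]⇒9
17: gr=4,th=1
[7] (4+8,1*2+1+8) = (12,11)
row: 9 vs 12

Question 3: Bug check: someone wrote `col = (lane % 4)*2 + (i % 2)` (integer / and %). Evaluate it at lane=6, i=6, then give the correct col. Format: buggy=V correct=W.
`(lane % 4)*2 + (i % 2)`[6,6]->4
6: g=1,t=2
[6] (1+8,2*2+0+8) = (9,12)
col: 4 vs 12

buggy=4 correct=12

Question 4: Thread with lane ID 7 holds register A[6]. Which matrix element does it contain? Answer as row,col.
9,14

L=7→G=7>>2=1, T=7&3=3
[6]→row 1+8=9  col 3·2+0+8=14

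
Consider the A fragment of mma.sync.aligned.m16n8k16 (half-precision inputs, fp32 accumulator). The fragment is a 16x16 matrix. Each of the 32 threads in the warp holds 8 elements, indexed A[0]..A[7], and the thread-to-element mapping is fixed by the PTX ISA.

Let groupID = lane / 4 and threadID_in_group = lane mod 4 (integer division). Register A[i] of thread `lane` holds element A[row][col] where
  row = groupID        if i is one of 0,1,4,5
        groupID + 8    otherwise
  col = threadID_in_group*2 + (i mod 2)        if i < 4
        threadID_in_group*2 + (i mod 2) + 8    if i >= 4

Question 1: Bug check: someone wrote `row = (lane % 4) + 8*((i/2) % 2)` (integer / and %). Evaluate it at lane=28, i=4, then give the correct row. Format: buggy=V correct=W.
buggy=0 correct=7

`(lane % 4) + 8*((i/2) % 2)`[28,4]->0
lane 28->28/4=7, 28 mod 4=0
i=4  r:7+0->7  c:2·0+0+8->8
row: 0 vs 7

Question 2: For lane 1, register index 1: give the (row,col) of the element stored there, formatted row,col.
L=1->gid=1>>2=0, tid=1&3=1
[1]->row 0+0=0  col 1·2+1+0=3

0,3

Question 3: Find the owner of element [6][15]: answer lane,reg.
27,5

r: 6->gid=6,r8=0  c: 15->c8=1,tid=3,i&1=1
L=6*4+3=27  i=1*4+0*2+1=5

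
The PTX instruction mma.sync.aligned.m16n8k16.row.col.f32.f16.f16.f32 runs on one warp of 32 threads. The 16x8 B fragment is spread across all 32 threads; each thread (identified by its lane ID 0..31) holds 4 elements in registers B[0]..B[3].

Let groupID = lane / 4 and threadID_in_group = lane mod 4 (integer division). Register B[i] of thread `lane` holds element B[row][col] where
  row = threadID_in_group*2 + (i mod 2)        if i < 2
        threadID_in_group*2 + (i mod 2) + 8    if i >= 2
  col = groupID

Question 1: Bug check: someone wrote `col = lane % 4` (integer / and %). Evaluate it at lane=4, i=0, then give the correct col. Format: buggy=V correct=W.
buggy=0 correct=1

`lane % 4`[4,0]⇒0
4: gr=1,th=0
[0] (0*2+0+0,1) = (0,1)
col: 0 vs 1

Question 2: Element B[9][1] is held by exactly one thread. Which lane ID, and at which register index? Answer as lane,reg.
c=1⇒gr=1  r=9⇒Rb=1,th=0,odd=1
L=1*4+0=4  i=1*2+1=3

4,3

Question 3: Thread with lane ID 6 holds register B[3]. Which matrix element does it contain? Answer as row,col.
13,1

L=6=>grp=6>>2=1, tig=6&3=2
[3]=>row 2·2+1+8=13  col grp=1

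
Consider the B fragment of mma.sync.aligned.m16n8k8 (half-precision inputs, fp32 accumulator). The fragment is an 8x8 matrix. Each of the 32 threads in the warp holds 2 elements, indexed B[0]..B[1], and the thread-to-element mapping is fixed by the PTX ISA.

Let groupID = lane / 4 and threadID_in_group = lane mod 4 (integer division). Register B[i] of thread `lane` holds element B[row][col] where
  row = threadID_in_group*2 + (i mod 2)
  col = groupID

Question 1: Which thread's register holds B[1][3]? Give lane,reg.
c:3=>grp=3  r:1=>tig=0,lo=1
L=3*4+0=12  i=1=1

12,1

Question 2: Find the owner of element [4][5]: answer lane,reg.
22,0

c=5⇒gr=5  r=4⇒th=2,odd=0
L=5*4+2=22  i=0=0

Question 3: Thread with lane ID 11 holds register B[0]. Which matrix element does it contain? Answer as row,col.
lane 11→11/4=2, 11 mod 4=3
i=0  r:2·3+0→6  c:2

6,2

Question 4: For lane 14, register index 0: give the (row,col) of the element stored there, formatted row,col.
L=14->gid=14>>2=3, tid=14&3=2
[0]->row 2·2+0=4  col gid=3

4,3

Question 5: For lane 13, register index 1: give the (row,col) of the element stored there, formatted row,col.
3,3

13: G=3,T=1
[1] (1*2+1,3) = (3,3)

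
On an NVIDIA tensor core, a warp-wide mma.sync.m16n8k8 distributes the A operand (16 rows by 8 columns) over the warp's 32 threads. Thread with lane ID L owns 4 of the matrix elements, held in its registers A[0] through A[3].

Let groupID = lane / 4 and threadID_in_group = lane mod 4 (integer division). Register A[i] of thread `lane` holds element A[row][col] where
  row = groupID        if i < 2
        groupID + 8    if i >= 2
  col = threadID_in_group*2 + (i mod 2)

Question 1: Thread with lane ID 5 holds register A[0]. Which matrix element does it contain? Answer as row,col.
1,2

L=5->gid=5>>2=1, tid=5&3=1
[0]->row 1+0=1  col 1·2+0=2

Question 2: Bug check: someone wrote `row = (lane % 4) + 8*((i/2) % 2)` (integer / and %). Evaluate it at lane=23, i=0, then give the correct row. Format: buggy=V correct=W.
`(lane % 4) + 8*((i/2) % 2)`[23,0]=>3
lane 23=>23/4=5, 23 mod 4=3
i=0  r:5+0=>5  c:2·3+0=>6
row: 3 vs 5

buggy=3 correct=5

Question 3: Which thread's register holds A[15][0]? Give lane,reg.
28,2

r=15->g=7,rb=1  c=0->t=0,b0=0
L=7*4+0=28  i=1*2+0=2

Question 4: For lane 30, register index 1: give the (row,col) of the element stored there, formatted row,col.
7,5

lane 30→30/4=7, 30 mod 4=2
i=1  r:7+0→7  c:2·2+1→5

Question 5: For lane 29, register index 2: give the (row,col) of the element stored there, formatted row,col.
lane 29⇒29/4=7, 29 mod 4=1
i=2  r:7+8⇒15  c:2·1+0⇒2

15,2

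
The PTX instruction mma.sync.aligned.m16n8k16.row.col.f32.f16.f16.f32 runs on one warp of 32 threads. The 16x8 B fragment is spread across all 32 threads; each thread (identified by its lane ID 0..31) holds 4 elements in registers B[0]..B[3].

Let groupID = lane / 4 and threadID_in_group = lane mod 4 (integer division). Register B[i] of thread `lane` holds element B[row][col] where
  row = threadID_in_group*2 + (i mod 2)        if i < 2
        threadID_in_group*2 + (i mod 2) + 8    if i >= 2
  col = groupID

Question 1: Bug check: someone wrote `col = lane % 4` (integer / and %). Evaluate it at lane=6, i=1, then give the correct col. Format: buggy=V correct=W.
buggy=2 correct=1

`lane % 4`[6,1]->2
L=6->g=6>>2=1, t=6&3=2
[1]->row 2·2+1+0=5  col g=1
col: 2 vs 1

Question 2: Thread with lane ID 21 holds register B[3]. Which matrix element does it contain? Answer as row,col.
lane 21=>21/4=5, 21 mod 4=1
i=3  r:2·1+1+8=>11  c:5

11,5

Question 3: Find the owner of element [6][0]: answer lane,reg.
3,0

c:0=>grp=0  r:6=>rB=0,tig=3,lo=0
L=0*4+3=3  i=0*2+0=0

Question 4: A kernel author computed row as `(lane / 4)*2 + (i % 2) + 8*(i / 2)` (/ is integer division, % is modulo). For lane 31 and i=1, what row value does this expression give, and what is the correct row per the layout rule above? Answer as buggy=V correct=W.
buggy=15 correct=7

`(lane / 4)*2 + (i % 2) + 8*(i / 2)`[31,1]⇒15
L=31⇒gr=31>>2=7, th=31&3=3
[1]⇒row 3·2+1+0=7  col gr=7
row: 15 vs 7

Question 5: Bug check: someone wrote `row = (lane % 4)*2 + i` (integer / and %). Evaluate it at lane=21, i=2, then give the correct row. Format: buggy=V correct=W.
`(lane % 4)*2 + i`[21,2]=>4
L=21=>grp=21>>2=5, tig=21&3=1
[2]=>row 1·2+0+8=10  col grp=5
row: 4 vs 10

buggy=4 correct=10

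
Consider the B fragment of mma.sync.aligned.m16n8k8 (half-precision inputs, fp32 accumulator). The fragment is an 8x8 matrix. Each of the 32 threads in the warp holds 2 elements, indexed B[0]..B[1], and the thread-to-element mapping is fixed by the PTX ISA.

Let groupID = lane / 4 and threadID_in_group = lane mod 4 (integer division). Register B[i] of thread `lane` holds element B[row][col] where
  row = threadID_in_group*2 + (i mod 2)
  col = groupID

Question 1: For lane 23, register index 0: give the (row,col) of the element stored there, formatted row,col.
6,5

23: G=5,T=3
[0] (3*2+0,5) = (6,5)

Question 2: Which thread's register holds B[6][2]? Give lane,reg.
11,0

c=2→G=2  r=6→T=3,p=0
L=2*4+3=11  i=0=0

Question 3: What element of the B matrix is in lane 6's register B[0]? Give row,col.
L=6→G=6>>2=1, T=6&3=2
[0]→row 2·2+0=4  col G=1

4,1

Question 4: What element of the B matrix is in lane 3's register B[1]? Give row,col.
7,0

lane 3: g=0 (3/4), t=3 (3%4)
i=1: r=3*2+1=7, c=g=0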